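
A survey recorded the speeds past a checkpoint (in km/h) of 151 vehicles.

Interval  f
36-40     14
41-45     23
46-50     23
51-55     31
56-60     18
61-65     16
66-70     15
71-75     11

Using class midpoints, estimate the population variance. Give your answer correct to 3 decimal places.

Midpoints: 38, 43, 48, 53, 58, 63, 68, 73
n = 151, Σfm = 8143, mean = 53.9272
Σfm² = 454849
Σf(m − x̄)² = Σfm² − (Σfm)²/n = 454849 − 8143²/151 = 15720.1987
Population variance = 15720.1987 / 151 = 104.1073

104.107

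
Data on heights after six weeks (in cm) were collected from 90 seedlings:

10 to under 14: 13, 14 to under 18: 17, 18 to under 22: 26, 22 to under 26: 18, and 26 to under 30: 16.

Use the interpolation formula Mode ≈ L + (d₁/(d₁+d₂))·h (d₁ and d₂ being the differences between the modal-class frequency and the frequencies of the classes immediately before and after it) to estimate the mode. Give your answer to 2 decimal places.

20.12

Modal class: 18 to under 22 (highest frequency 26).
d₁ = 26 − 17 = 9, d₂ = 26 − 18 = 8
Mode ≈ 18 + (9/(9+8)) × 4 = 18 + 2.1176 = 20.1176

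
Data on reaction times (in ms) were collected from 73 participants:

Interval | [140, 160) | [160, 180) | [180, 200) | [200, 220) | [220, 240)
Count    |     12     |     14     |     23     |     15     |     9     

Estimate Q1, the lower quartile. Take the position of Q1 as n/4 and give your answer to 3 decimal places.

Cumulative frequencies: 12, 26, 49, 64, 73
n = 73; position = n/4 = 18.25.
This falls in the class [160, 180): L = 160, F = 12, f = 14, h = 20.
Lower quartile ≈ 160 + ((18.25 − 12) / 14) × 20 = 168.9286

168.929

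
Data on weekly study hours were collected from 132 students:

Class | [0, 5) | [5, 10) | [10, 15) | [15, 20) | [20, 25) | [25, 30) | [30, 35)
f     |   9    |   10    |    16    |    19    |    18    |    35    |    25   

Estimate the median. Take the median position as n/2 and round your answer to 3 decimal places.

Cumulative frequencies: 9, 19, 35, 54, 72, 107, 132
n = 132; position = n/2 = 66.
This falls in the class [20, 25): L = 20, F = 54, f = 18, h = 5.
Median ≈ 20 + ((66 − 54) / 18) × 5 = 23.3333

23.333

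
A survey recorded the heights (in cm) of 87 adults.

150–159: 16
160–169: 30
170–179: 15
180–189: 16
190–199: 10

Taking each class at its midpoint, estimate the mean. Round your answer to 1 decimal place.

171.5

Midpoints: 154.5, 164.5, 174.5, 184.5, 194.5
Σfm = 16×154.5 + 30×164.5 + 15×174.5 + 16×184.5 + 10×194.5 = 14921.5
n = Σf = 87
Mean = 14921.5 / 87 = 171.5115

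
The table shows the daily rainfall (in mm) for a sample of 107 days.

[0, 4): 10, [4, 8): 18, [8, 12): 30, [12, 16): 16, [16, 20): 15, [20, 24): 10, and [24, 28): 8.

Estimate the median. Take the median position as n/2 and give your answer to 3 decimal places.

Cumulative frequencies: 10, 28, 58, 74, 89, 99, 107
n = 107; position = n/2 = 53.5.
This falls in the class [8, 12): L = 8, F = 28, f = 30, h = 4.
Median ≈ 8 + ((53.5 − 28) / 30) × 4 = 11.4000

11.400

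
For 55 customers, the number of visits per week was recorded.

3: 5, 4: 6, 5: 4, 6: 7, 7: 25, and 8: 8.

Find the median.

Cumulative frequencies: 5, 11, 15, 22, 47, 55
n = 55, so the median is the value in position (n+1)/2 = 28.
Position 28 falls at value 7.

7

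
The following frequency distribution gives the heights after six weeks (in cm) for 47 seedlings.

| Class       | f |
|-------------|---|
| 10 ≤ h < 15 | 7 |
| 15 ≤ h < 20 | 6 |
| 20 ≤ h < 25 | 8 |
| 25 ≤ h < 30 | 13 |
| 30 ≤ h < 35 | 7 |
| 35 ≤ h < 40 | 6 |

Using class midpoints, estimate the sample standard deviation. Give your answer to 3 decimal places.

Midpoints: 12.5, 17.5, 22.5, 27.5, 32.5, 37.5
n = 47, Σfm = 1182.5, mean = 25.1596
Σfm² = 32643.75
Σf(m − x̄)² = Σfm² − (Σfm)²/n = 32643.75 − 1182.5²/47 = 2892.5532
Sample variance = 2892.5532 / 46 = 62.8816
Standard deviation = √62.8816 = 7.9298

7.930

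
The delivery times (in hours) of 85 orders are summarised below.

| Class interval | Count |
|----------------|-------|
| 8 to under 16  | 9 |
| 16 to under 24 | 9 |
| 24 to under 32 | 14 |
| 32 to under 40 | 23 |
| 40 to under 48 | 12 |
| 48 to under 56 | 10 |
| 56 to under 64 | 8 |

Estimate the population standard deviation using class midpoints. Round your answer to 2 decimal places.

13.85

Midpoints: 12, 20, 28, 36, 44, 52, 60
n = 85, Σfm = 3036, mean = 35.7176
Σfm² = 124752
Σf(m − x̄)² = Σfm² − (Σfm)²/n = 124752 − 3036²/85 = 16313.2235
Population variance = 16313.2235 / 85 = 191.9203
Standard deviation = √191.9203 = 13.8535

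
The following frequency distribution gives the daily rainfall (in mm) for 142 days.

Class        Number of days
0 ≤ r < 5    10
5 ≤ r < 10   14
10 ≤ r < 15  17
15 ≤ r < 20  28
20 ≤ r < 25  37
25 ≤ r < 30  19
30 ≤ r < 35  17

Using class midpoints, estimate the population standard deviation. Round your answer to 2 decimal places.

8.50

Midpoints: 2.5, 7.5, 12.5, 17.5, 22.5, 27.5, 32.5
n = 142, Σfm = 2740, mean = 19.2958
Σfm² = 63137.5
Σf(m − x̄)² = Σfm² − (Σfm)²/n = 63137.5 − 2740²/142 = 10267.0775
Population variance = 10267.0775 / 142 = 72.3034
Standard deviation = √72.3034 = 8.5031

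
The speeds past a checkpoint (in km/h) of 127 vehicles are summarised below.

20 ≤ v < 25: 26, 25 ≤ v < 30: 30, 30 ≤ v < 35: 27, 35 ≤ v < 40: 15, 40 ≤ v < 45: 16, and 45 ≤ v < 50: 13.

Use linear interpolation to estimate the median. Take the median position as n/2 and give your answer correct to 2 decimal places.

Cumulative frequencies: 26, 56, 83, 98, 114, 127
n = 127; position = n/2 = 63.5.
This falls in the class 30 ≤ v < 35: L = 30, F = 56, f = 27, h = 5.
Median ≈ 30 + ((63.5 − 56) / 27) × 5 = 31.3889

31.39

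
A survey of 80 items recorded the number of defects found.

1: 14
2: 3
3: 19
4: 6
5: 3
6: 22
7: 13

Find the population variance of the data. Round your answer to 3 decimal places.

Values: 1, 2, 3, 4, 5, 6, 7
n = 80, Σfx = 339, mean = 4.2375
Σfx² = 1797
Σf(x − x̄)² = Σfx² − (Σfx)²/n = 1797 − 339²/80 = 360.4875
Population variance = 360.4875 / 80 = 4.5061

4.506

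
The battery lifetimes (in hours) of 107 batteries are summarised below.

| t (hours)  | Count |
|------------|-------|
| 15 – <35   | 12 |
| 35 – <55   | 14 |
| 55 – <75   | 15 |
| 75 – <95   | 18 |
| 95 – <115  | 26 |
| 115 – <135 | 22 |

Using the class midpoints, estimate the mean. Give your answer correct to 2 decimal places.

83.32

Midpoints: 25, 45, 65, 85, 105, 125
Σfm = 12×25 + 14×45 + 15×65 + 18×85 + 26×105 + 22×125 = 8915
n = Σf = 107
Mean = 8915 / 107 = 83.3178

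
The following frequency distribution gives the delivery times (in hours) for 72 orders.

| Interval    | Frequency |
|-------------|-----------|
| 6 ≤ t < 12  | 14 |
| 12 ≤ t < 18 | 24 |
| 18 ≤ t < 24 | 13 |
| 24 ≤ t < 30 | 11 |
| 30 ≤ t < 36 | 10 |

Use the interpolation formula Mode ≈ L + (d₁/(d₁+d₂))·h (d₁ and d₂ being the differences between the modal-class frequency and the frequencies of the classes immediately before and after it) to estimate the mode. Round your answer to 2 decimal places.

Modal class: 12 ≤ t < 18 (highest frequency 24).
d₁ = 24 − 14 = 10, d₂ = 24 − 13 = 11
Mode ≈ 12 + (10/(10+11)) × 6 = 12 + 2.8571 = 14.8571

14.86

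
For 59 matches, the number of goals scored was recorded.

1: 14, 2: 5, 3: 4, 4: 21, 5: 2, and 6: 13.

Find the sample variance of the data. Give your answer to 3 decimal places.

3.288

Values: 1, 2, 3, 4, 5, 6
n = 59, Σfx = 208, mean = 3.5254
Σfx² = 924
Σf(x − x̄)² = Σfx² − (Σfx)²/n = 924 − 208²/59 = 190.7119
Sample variance = 190.7119 / 58 = 3.2881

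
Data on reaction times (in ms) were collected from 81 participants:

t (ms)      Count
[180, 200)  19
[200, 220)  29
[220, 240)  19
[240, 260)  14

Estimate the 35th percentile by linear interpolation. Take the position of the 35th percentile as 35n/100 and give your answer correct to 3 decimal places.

Cumulative frequencies: 19, 48, 67, 81
n = 81; position = 35n/100 = 28.35.
This falls in the class [200, 220): L = 200, F = 19, f = 29, h = 20.
35th percentile ≈ 200 + ((28.35 − 19) / 29) × 20 = 206.4483

206.448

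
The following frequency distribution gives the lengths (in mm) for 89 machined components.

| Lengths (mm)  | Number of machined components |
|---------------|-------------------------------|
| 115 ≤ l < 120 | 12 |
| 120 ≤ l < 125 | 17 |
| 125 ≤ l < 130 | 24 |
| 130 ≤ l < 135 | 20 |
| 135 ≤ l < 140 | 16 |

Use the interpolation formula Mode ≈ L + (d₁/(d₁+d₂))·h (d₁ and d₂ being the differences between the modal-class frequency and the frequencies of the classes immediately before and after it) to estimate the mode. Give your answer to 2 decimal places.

128.18

Modal class: 125 ≤ l < 130 (highest frequency 24).
d₁ = 24 − 17 = 7, d₂ = 24 − 20 = 4
Mode ≈ 125 + (7/(7+4)) × 5 = 125 + 3.1818 = 128.1818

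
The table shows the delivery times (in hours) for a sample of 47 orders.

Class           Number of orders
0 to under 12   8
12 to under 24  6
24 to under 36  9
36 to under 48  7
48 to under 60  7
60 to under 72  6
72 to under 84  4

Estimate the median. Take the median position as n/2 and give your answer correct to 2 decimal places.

36.86

Cumulative frequencies: 8, 14, 23, 30, 37, 43, 47
n = 47; position = n/2 = 23.5.
This falls in the class 36 to under 48: L = 36, F = 23, f = 7, h = 12.
Median ≈ 36 + ((23.5 − 23) / 7) × 12 = 36.8571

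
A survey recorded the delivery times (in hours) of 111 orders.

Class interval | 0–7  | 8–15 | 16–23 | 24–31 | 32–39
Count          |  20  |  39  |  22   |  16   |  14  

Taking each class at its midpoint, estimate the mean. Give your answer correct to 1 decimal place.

17.0

Midpoints: 3.5, 11.5, 19.5, 27.5, 35.5
Σfm = 20×3.5 + 39×11.5 + 22×19.5 + 16×27.5 + 14×35.5 = 1884.5
n = Σf = 111
Mean = 1884.5 / 111 = 16.9775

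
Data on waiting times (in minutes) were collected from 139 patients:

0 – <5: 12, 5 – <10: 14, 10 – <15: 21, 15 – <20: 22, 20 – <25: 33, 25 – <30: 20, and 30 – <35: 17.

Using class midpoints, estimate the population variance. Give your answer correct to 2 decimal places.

Midpoints: 2.5, 7.5, 12.5, 17.5, 22.5, 27.5, 32.5
n = 139, Σfm = 2627.5, mean = 18.9029
Σfm² = 60668.75
Σf(m − x̄)² = Σfm² − (Σfm)²/n = 60668.75 − 2627.5²/139 = 11001.4388
Population variance = 11001.4388 / 139 = 79.1470

79.15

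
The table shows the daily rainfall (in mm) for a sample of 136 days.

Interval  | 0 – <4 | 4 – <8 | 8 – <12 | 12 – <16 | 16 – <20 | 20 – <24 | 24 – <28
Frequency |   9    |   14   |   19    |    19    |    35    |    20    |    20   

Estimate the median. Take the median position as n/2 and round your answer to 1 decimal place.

Cumulative frequencies: 9, 23, 42, 61, 96, 116, 136
n = 136; position = n/2 = 68.
This falls in the class 16 – <20: L = 16, F = 61, f = 35, h = 4.
Median ≈ 16 + ((68 − 61) / 35) × 4 = 16.8000

16.8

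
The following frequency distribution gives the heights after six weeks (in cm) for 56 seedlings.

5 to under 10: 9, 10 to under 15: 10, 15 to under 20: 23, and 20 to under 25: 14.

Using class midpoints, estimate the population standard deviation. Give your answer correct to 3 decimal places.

Midpoints: 7.5, 12.5, 17.5, 22.5
n = 56, Σfm = 910, mean = 16.2500
Σfm² = 16200
Σf(m − x̄)² = Σfm² − (Σfm)²/n = 16200 − 910²/56 = 1412.5000
Population variance = 1412.5000 / 56 = 25.2232
Standard deviation = √25.2232 = 5.0223

5.022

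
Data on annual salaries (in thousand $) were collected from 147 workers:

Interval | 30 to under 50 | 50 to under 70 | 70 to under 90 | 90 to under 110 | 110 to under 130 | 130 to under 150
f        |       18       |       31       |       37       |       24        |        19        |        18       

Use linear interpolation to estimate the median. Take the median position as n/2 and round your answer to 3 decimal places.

Cumulative frequencies: 18, 49, 86, 110, 129, 147
n = 147; position = n/2 = 73.5.
This falls in the class 70 to under 90: L = 70, F = 49, f = 37, h = 20.
Median ≈ 70 + ((73.5 − 49) / 37) × 20 = 83.2432

83.243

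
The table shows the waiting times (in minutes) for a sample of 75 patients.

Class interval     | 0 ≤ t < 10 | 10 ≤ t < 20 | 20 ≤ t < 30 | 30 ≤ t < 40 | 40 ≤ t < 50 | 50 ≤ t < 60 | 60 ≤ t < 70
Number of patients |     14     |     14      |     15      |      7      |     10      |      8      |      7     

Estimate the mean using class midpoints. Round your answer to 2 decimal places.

29.93

Midpoints: 5, 15, 25, 35, 45, 55, 65
Σfm = 14×5 + 14×15 + 15×25 + 7×35 + 10×45 + 8×55 + 7×65 = 2245
n = Σf = 75
Mean = 2245 / 75 = 29.9333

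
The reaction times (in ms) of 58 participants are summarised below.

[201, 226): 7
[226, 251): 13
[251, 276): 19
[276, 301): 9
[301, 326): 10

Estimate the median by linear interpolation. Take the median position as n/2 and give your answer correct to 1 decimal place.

Cumulative frequencies: 7, 20, 39, 48, 58
n = 58; position = n/2 = 29.
This falls in the class [251, 276): L = 251, F = 20, f = 19, h = 25.
Median ≈ 251 + ((29 − 20) / 19) × 25 = 262.8421

262.8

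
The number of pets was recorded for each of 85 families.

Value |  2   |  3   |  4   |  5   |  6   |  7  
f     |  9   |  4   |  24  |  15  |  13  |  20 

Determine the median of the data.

5

Cumulative frequencies: 9, 13, 37, 52, 65, 85
n = 85, so the median is the value in position (n+1)/2 = 43.
Position 43 falls at value 5.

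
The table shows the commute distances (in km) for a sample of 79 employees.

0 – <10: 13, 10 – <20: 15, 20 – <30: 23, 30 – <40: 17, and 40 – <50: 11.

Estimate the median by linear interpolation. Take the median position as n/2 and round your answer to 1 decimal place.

Cumulative frequencies: 13, 28, 51, 68, 79
n = 79; position = n/2 = 39.5.
This falls in the class 20 – <30: L = 20, F = 28, f = 23, h = 10.
Median ≈ 20 + ((39.5 − 28) / 23) × 10 = 25.0000

25.0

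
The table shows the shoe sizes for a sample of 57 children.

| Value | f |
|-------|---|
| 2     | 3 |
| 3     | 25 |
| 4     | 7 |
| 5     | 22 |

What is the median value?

4

Cumulative frequencies: 3, 28, 35, 57
n = 57, so the median is the value in position (n+1)/2 = 29.
Position 29 falls at value 4.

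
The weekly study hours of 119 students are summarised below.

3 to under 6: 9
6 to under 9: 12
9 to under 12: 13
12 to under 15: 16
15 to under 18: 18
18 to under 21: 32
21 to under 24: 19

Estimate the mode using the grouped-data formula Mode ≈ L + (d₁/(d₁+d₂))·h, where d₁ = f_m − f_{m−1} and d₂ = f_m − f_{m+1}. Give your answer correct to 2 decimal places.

Modal class: 18 to under 21 (highest frequency 32).
d₁ = 32 − 18 = 14, d₂ = 32 − 19 = 13
Mode ≈ 18 + (14/(14+13)) × 3 = 18 + 1.5556 = 19.5556

19.56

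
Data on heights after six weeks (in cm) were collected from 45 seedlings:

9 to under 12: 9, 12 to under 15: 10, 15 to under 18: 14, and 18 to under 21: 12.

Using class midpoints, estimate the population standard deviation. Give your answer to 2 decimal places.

Midpoints: 10.5, 13.5, 16.5, 19.5
n = 45, Σfm = 694.5, mean = 15.4333
Σfm² = 11189.25
Σf(m − x̄)² = Σfm² − (Σfm)²/n = 11189.25 − 694.5²/45 = 470.8000
Population variance = 470.8000 / 45 = 10.4622
Standard deviation = √10.4622 = 3.2345

3.23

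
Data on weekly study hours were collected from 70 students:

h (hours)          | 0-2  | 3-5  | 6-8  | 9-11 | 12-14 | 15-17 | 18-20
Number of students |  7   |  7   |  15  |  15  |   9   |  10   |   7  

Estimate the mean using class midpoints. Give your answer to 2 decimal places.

10.00

Midpoints: 1, 4, 7, 10, 13, 16, 19
Σfm = 7×1 + 7×4 + 15×7 + 15×10 + 9×13 + 10×16 + 7×19 = 700
n = Σf = 70
Mean = 700 / 70 = 10.0000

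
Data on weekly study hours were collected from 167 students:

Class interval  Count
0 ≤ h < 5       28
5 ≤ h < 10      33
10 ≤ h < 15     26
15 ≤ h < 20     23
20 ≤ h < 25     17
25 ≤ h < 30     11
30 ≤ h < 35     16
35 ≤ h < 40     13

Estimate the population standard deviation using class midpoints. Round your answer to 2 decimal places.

Midpoints: 2.5, 7.5, 12.5, 17.5, 22.5, 27.5, 32.5, 37.5
n = 167, Σfm = 2737.5, mean = 16.3922
Σfm² = 65243.75
Σf(m − x̄)² = Σfm² − (Σfm)²/n = 65243.75 − 2737.5²/167 = 20370.0599
Population variance = 20370.0599 / 167 = 121.9764
Standard deviation = √121.9764 = 11.0443

11.04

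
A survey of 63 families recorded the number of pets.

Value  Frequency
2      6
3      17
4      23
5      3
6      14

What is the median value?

Cumulative frequencies: 6, 23, 46, 49, 63
n = 63, so the median is the value in position (n+1)/2 = 32.
Position 32 falls at value 4.

4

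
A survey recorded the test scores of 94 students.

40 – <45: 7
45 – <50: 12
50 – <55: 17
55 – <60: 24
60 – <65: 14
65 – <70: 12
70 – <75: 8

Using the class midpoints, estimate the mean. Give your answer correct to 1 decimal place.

Midpoints: 42.5, 47.5, 52.5, 57.5, 62.5, 67.5, 72.5
Σfm = 7×42.5 + 12×47.5 + 17×52.5 + 24×57.5 + 14×62.5 + 12×67.5 + 8×72.5 = 5405
n = Σf = 94
Mean = 5405 / 94 = 57.5000

57.5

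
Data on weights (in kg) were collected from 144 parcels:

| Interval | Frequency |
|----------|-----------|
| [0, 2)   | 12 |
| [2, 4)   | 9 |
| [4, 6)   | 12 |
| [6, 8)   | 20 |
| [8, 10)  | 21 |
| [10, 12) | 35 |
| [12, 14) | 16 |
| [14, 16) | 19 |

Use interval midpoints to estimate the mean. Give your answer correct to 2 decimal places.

9.07

Midpoints: 1, 3, 5, 7, 9, 11, 13, 15
Σfm = 12×1 + 9×3 + 12×5 + 20×7 + 21×9 + 35×11 + 16×13 + 19×15 = 1306
n = Σf = 144
Mean = 1306 / 144 = 9.0694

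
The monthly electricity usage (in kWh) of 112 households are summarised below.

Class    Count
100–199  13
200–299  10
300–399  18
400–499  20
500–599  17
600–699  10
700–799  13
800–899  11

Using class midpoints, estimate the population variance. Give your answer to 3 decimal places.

Midpoints: 149.5, 249.5, 349.5, 449.5, 549.5, 649.5, 749.5, 849.5
n = 112, Σfm = 54644, mean = 487.8929
Σfm² = 31745328
Σf(m − x̄)² = Σfm² − (Σfm)²/n = 31745328 − 54644²/112 = 5084910.7143
Population variance = 5084910.7143 / 112 = 45400.9885

45400.989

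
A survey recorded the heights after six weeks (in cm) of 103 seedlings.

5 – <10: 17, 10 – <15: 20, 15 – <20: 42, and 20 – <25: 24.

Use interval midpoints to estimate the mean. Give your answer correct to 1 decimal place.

Midpoints: 7.5, 12.5, 17.5, 22.5
Σfm = 17×7.5 + 20×12.5 + 42×17.5 + 24×22.5 = 1652.5
n = Σf = 103
Mean = 1652.5 / 103 = 16.0437

16.0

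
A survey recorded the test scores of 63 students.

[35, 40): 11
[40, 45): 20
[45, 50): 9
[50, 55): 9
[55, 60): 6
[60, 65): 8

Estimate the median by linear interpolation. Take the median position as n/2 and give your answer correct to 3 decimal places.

Cumulative frequencies: 11, 31, 40, 49, 55, 63
n = 63; position = n/2 = 31.5.
This falls in the class [45, 50): L = 45, F = 31, f = 9, h = 5.
Median ≈ 45 + ((31.5 − 31) / 9) × 5 = 45.2778

45.278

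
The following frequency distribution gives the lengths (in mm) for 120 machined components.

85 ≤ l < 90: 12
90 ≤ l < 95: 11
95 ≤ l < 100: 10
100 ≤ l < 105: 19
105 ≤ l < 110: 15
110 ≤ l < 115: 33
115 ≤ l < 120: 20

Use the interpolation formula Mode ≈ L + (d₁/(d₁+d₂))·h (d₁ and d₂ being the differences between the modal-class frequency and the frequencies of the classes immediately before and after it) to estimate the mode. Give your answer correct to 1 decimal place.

Modal class: 110 ≤ l < 115 (highest frequency 33).
d₁ = 33 − 15 = 18, d₂ = 33 − 20 = 13
Mode ≈ 110 + (18/(18+13)) × 5 = 110 + 2.9032 = 112.9032

112.9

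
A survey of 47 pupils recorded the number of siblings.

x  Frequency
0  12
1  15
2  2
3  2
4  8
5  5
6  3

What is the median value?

Cumulative frequencies: 12, 27, 29, 31, 39, 44, 47
n = 47, so the median is the value in position (n+1)/2 = 24.
Position 24 falls at value 1.

1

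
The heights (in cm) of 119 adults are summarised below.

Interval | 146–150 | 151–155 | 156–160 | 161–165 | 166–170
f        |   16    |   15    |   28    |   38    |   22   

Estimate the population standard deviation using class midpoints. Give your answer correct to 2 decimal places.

Midpoints: 148, 153, 158, 163, 168
n = 119, Σfm = 18977, mean = 159.4706
Σfm² = 3031141
Σf(m − x̄)² = Σfm² − (Σfm)²/n = 3031141 − 18977²/119 = 4867.6471
Population variance = 4867.6471 / 119 = 40.9046
Standard deviation = √40.9046 = 6.3957

6.40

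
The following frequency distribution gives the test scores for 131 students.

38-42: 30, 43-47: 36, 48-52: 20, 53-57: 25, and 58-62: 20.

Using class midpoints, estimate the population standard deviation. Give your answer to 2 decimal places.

Midpoints: 40, 45, 50, 55, 60
n = 131, Σfm = 6395, mean = 48.8168
Σfm² = 318525
Σf(m − x̄)² = Σfm² − (Σfm)²/n = 318525 − 6395²/131 = 6341.6031
Population variance = 6341.6031 / 131 = 48.4092
Standard deviation = √48.4092 = 6.9577

6.96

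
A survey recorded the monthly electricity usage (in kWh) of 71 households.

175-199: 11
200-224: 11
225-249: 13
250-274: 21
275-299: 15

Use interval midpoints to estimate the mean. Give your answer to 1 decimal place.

243.3

Midpoints: 187, 212, 237, 262, 287
Σfm = 11×187 + 11×212 + 13×237 + 21×262 + 15×287 = 17277
n = Σf = 71
Mean = 17277 / 71 = 243.3380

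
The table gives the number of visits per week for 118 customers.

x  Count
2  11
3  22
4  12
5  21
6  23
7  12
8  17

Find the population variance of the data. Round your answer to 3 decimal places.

Values: 2, 3, 4, 5, 6, 7, 8
n = 118, Σfx = 599, mean = 5.0763
Σfx² = 3463
Σf(x − x̄)² = Σfx² − (Σfx)²/n = 3463 − 599²/118 = 422.3136
Population variance = 422.3136 / 118 = 3.5789

3.579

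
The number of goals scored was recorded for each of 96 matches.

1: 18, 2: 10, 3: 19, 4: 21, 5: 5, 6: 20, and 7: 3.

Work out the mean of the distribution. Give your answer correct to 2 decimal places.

3.59

Values: 1, 2, 3, 4, 5, 6, 7
Σfx = 18×1 + 10×2 + 19×3 + 21×4 + 5×5 + 20×6 + 3×7 = 345
n = Σf = 96
Mean = 345 / 96 = 3.5938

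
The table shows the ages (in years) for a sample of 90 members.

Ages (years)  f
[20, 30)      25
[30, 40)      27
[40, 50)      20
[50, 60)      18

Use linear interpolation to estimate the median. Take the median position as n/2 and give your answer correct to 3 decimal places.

37.407

Cumulative frequencies: 25, 52, 72, 90
n = 90; position = n/2 = 45.
This falls in the class [30, 40): L = 30, F = 25, f = 27, h = 10.
Median ≈ 30 + ((45 − 25) / 27) × 10 = 37.4074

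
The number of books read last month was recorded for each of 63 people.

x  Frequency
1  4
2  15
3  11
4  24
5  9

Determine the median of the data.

4

Cumulative frequencies: 4, 19, 30, 54, 63
n = 63, so the median is the value in position (n+1)/2 = 32.
Position 32 falls at value 4.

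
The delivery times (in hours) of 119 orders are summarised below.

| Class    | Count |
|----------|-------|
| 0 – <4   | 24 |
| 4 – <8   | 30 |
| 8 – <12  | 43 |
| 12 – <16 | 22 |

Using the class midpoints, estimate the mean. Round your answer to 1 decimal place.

Midpoints: 2, 6, 10, 14
Σfm = 24×2 + 30×6 + 43×10 + 22×14 = 966
n = Σf = 119
Mean = 966 / 119 = 8.1176

8.1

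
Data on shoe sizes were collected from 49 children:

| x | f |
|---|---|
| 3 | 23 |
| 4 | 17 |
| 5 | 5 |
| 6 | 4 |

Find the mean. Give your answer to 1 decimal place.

Values: 3, 4, 5, 6
Σfx = 23×3 + 17×4 + 5×5 + 4×6 = 186
n = Σf = 49
Mean = 186 / 49 = 3.7959

3.8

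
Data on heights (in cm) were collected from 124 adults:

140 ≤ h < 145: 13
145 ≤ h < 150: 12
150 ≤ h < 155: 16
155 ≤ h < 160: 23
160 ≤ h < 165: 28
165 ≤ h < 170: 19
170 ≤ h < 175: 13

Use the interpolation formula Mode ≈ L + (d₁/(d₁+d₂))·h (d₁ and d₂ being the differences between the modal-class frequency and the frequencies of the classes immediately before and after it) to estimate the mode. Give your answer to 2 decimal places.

Modal class: 160 ≤ h < 165 (highest frequency 28).
d₁ = 28 − 23 = 5, d₂ = 28 − 19 = 9
Mode ≈ 160 + (5/(5+9)) × 5 = 160 + 1.7857 = 161.7857

161.79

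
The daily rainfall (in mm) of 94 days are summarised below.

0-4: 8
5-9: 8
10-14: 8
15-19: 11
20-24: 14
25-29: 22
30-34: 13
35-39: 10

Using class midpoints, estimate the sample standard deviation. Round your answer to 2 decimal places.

Midpoints: 2, 7, 12, 17, 22, 27, 32, 37
n = 94, Σfm = 2043, mean = 21.7340
Σfm² = 54571
Σf(m − x̄)² = Σfm² − (Σfm)²/n = 54571 − 2043²/94 = 10168.3511
Sample variance = 10168.3511 / 93 = 109.3371
Standard deviation = √109.3371 = 10.4564

10.46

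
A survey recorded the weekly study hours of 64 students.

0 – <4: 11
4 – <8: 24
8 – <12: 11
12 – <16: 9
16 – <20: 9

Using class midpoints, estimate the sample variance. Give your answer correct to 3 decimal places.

Midpoints: 2, 6, 10, 14, 18
n = 64, Σfm = 564, mean = 8.8125
Σfm² = 6688
Σf(m − x̄)² = Σfm² − (Σfm)²/n = 6688 − 564²/64 = 1717.7500
Sample variance = 1717.7500 / 63 = 27.2659

27.266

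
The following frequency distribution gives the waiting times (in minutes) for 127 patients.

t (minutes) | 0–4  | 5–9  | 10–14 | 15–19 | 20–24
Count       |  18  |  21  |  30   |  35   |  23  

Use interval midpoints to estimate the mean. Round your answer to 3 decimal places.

Midpoints: 2, 7, 12, 17, 22
Σfm = 18×2 + 21×7 + 30×12 + 35×17 + 23×22 = 1644
n = Σf = 127
Mean = 1644 / 127 = 12.9449

12.945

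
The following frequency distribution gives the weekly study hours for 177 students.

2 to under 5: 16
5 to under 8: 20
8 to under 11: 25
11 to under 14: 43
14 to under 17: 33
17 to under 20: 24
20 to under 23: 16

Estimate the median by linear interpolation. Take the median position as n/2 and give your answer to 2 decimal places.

12.92

Cumulative frequencies: 16, 36, 61, 104, 137, 161, 177
n = 177; position = n/2 = 88.5.
This falls in the class 11 to under 14: L = 11, F = 61, f = 43, h = 3.
Median ≈ 11 + ((88.5 − 61) / 43) × 3 = 12.9186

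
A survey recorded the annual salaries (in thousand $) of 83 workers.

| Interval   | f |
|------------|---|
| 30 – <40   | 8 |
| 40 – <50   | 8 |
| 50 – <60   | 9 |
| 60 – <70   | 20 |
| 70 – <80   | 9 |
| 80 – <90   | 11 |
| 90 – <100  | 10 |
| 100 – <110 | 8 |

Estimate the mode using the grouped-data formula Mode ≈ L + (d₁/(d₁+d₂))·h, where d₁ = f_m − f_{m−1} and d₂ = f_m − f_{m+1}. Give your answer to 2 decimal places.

Modal class: 60 – <70 (highest frequency 20).
d₁ = 20 − 9 = 11, d₂ = 20 − 9 = 11
Mode ≈ 60 + (11/(11+11)) × 10 = 60 + 5.0000 = 65.0000

65.00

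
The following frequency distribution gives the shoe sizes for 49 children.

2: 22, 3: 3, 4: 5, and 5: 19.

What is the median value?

3

Cumulative frequencies: 22, 25, 30, 49
n = 49, so the median is the value in position (n+1)/2 = 25.
Position 25 falls at value 3.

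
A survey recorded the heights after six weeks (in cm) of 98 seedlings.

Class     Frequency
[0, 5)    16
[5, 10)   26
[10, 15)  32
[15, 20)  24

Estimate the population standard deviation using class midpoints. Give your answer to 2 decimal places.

Midpoints: 2.5, 7.5, 12.5, 17.5
n = 98, Σfm = 1055, mean = 10.7653
Σfm² = 13912.5
Σf(m − x̄)² = Σfm² − (Σfm)²/n = 13912.5 − 1055²/98 = 2555.1020
Population variance = 2555.1020 / 98 = 26.0725
Standard deviation = √26.0725 = 5.1061

5.11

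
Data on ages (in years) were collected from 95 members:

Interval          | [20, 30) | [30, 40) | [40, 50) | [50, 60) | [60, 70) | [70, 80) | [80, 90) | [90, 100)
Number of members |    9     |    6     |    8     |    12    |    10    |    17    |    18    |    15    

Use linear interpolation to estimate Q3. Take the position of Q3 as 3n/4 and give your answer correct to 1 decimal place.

85.1

Cumulative frequencies: 9, 15, 23, 35, 45, 62, 80, 95
n = 95; position = 3n/4 = 71.25.
This falls in the class [80, 90): L = 80, F = 62, f = 18, h = 10.
Upper quartile ≈ 80 + ((71.25 − 62) / 18) × 10 = 85.1389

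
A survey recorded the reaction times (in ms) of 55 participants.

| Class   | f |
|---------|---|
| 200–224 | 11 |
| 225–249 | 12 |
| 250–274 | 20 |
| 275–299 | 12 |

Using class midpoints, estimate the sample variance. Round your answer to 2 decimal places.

685.19

Midpoints: 212, 237, 262, 287
n = 55, Σfm = 13860, mean = 252.0000
Σfm² = 3529720
Σf(m − x̄)² = Σfm² − (Σfm)²/n = 3529720 − 13860²/55 = 37000.0000
Sample variance = 37000.0000 / 54 = 685.1852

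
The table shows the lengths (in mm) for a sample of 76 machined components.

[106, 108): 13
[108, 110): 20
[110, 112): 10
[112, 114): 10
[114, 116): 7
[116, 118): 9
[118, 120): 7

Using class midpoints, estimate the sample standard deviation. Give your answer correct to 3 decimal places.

3.924

Midpoints: 107, 109, 111, 113, 115, 117, 119
n = 76, Σfm = 8502, mean = 111.8684
Σfm² = 952260
Σf(m − x̄)² = Σfm² − (Σfm)²/n = 952260 − 8502²/76 = 1154.6842
Sample variance = 1154.6842 / 75 = 15.3958
Standard deviation = √15.3958 = 3.9237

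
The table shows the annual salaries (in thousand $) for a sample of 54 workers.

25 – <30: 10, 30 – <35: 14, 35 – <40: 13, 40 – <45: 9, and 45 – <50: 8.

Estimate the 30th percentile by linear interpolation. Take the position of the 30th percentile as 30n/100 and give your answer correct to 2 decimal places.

32.21

Cumulative frequencies: 10, 24, 37, 46, 54
n = 54; position = 30n/100 = 16.2.
This falls in the class 30 – <35: L = 30, F = 10, f = 14, h = 5.
30th percentile ≈ 30 + ((16.2 − 10) / 14) × 5 = 32.2143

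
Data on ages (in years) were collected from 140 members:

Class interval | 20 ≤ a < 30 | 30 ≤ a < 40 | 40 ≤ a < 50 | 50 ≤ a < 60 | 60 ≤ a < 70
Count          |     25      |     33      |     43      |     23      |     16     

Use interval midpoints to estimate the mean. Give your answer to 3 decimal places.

43.000

Midpoints: 25, 35, 45, 55, 65
Σfm = 25×25 + 33×35 + 43×45 + 23×55 + 16×65 = 6020
n = Σf = 140
Mean = 6020 / 140 = 43.0000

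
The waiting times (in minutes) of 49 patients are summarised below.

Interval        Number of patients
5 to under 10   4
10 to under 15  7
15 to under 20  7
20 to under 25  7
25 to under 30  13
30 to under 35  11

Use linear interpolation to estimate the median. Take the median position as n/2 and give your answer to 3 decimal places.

24.643

Cumulative frequencies: 4, 11, 18, 25, 38, 49
n = 49; position = n/2 = 24.5.
This falls in the class 20 to under 25: L = 20, F = 18, f = 7, h = 5.
Median ≈ 20 + ((24.5 − 18) / 7) × 5 = 24.6429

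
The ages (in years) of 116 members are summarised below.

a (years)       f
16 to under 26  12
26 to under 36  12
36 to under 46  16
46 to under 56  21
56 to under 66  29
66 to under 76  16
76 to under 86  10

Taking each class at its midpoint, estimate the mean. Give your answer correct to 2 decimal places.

Midpoints: 21, 31, 41, 51, 61, 71, 81
Σfm = 12×21 + 12×31 + 16×41 + 21×51 + 29×61 + 16×71 + 10×81 = 6066
n = Σf = 116
Mean = 6066 / 116 = 52.2931

52.29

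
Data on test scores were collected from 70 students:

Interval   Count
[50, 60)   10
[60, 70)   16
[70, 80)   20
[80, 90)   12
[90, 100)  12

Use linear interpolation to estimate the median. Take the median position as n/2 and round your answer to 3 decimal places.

Cumulative frequencies: 10, 26, 46, 58, 70
n = 70; position = n/2 = 35.
This falls in the class [70, 80): L = 70, F = 26, f = 20, h = 10.
Median ≈ 70 + ((35 − 26) / 20) × 10 = 74.5000

74.500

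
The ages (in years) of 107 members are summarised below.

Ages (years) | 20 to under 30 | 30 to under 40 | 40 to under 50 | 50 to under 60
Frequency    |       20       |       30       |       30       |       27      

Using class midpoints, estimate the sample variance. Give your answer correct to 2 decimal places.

112.94

Midpoints: 25, 35, 45, 55
n = 107, Σfm = 4385, mean = 40.9813
Σfm² = 191675
Σf(m − x̄)² = Σfm² − (Σfm)²/n = 191675 − 4385²/107 = 11971.9626
Sample variance = 11971.9626 / 106 = 112.9430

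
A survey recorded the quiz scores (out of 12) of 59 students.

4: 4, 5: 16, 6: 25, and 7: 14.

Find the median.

6

Cumulative frequencies: 4, 20, 45, 59
n = 59, so the median is the value in position (n+1)/2 = 30.
Position 30 falls at value 6.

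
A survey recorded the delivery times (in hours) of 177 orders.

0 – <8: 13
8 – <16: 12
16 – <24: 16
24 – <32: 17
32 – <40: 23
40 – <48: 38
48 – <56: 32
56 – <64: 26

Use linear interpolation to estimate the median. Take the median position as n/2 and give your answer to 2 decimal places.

41.58

Cumulative frequencies: 13, 25, 41, 58, 81, 119, 151, 177
n = 177; position = n/2 = 88.5.
This falls in the class 40 – <48: L = 40, F = 81, f = 38, h = 8.
Median ≈ 40 + ((88.5 − 81) / 38) × 8 = 41.5789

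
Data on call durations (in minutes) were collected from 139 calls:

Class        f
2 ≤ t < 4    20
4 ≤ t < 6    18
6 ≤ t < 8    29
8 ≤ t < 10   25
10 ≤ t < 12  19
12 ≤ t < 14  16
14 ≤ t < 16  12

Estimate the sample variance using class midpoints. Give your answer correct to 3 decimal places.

Midpoints: 3, 5, 7, 9, 11, 13, 15
n = 139, Σfm = 1175, mean = 8.4532
Σfm² = 11779
Σf(m − x̄)² = Σfm² − (Σfm)²/n = 11779 − 1175²/139 = 1846.4460
Sample variance = 1846.4460 / 138 = 13.3800

13.380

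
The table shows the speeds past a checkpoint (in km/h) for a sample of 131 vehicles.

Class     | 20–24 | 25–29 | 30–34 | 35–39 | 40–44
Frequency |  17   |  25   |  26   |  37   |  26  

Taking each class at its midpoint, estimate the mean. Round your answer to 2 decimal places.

33.15

Midpoints: 22, 27, 32, 37, 42
Σfm = 17×22 + 25×27 + 26×32 + 37×37 + 26×42 = 4342
n = Σf = 131
Mean = 4342 / 131 = 33.1450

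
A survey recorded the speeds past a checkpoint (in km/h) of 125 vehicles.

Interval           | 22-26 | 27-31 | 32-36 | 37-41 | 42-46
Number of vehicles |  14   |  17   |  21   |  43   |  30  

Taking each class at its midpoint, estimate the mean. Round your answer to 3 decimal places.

36.320

Midpoints: 24, 29, 34, 39, 44
Σfm = 14×24 + 17×29 + 21×34 + 43×39 + 30×44 = 4540
n = Σf = 125
Mean = 4540 / 125 = 36.3200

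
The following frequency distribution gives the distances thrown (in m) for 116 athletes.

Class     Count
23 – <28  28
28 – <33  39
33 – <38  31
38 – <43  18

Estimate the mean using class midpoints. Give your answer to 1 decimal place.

32.2

Midpoints: 25.5, 30.5, 35.5, 40.5
Σfm = 28×25.5 + 39×30.5 + 31×35.5 + 18×40.5 = 3733
n = Σf = 116
Mean = 3733 / 116 = 32.1810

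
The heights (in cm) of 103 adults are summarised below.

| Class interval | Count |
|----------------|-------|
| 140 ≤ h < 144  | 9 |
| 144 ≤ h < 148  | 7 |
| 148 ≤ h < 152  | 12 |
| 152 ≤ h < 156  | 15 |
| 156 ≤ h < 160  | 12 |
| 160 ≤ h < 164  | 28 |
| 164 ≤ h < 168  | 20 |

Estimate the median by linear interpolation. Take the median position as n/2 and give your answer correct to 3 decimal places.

158.833

Cumulative frequencies: 9, 16, 28, 43, 55, 83, 103
n = 103; position = n/2 = 51.5.
This falls in the class 156 ≤ h < 160: L = 156, F = 43, f = 12, h = 4.
Median ≈ 156 + ((51.5 − 43) / 12) × 4 = 158.8333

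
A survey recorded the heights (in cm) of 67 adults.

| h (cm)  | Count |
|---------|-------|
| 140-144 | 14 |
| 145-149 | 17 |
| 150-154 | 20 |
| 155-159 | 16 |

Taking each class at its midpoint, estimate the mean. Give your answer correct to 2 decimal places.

149.84

Midpoints: 142, 147, 152, 157
Σfm = 14×142 + 17×147 + 20×152 + 16×157 = 10039
n = Σf = 67
Mean = 10039 / 67 = 149.8358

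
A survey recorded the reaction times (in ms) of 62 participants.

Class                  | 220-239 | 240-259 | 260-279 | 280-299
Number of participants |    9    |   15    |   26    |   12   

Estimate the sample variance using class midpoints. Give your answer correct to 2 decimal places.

Midpoints: 229.5, 249.5, 269.5, 289.5
n = 62, Σfm = 16289, mean = 262.7258
Σfm² = 4301895.5
Σf(m − x̄)² = Σfm² − (Σfm)²/n = 4301895.5 − 16289²/62 = 22354.8387
Sample variance = 22354.8387 / 61 = 366.4728

366.47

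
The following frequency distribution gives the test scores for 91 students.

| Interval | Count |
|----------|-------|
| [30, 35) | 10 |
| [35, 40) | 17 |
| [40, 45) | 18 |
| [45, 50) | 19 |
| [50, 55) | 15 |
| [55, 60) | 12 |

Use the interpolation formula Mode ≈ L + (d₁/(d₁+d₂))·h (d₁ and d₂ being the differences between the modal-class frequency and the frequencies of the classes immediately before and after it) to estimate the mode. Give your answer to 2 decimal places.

46.00

Modal class: [45, 50) (highest frequency 19).
d₁ = 19 − 18 = 1, d₂ = 19 − 15 = 4
Mode ≈ 45 + (1/(1+4)) × 5 = 45 + 1.0000 = 46.0000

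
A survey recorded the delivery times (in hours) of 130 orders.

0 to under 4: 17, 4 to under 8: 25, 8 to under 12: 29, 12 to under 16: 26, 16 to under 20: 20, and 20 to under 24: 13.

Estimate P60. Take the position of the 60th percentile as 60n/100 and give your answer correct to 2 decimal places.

13.08

Cumulative frequencies: 17, 42, 71, 97, 117, 130
n = 130; position = 60n/100 = 78.
This falls in the class 12 to under 16: L = 12, F = 71, f = 26, h = 4.
60th percentile ≈ 12 + ((78 − 71) / 26) × 4 = 13.0769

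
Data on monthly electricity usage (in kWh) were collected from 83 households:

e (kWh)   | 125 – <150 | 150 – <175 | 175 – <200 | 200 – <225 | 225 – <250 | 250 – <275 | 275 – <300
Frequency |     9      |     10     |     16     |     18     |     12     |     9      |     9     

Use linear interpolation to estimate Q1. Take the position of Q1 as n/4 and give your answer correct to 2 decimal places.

Cumulative frequencies: 9, 19, 35, 53, 65, 74, 83
n = 83; position = n/4 = 20.75.
This falls in the class 175 – <200: L = 175, F = 19, f = 16, h = 25.
Lower quartile ≈ 175 + ((20.75 − 19) / 16) × 25 = 177.7344

177.73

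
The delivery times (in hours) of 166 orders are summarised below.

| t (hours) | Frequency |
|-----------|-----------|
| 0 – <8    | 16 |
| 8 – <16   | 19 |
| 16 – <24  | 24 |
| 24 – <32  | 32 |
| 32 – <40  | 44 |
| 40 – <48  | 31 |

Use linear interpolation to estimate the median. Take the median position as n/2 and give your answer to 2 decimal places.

30.00

Cumulative frequencies: 16, 35, 59, 91, 135, 166
n = 166; position = n/2 = 83.
This falls in the class 24 – <32: L = 24, F = 59, f = 32, h = 8.
Median ≈ 24 + ((83 − 59) / 32) × 8 = 30.0000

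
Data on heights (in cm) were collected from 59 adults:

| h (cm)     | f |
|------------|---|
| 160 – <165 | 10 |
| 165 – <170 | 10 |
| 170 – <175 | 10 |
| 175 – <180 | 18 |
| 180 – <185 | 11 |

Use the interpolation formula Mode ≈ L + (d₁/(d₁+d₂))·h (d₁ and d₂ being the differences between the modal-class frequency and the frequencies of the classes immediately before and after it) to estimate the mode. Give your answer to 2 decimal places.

177.67

Modal class: 175 – <180 (highest frequency 18).
d₁ = 18 − 10 = 8, d₂ = 18 − 11 = 7
Mode ≈ 175 + (8/(8+7)) × 5 = 175 + 2.6667 = 177.6667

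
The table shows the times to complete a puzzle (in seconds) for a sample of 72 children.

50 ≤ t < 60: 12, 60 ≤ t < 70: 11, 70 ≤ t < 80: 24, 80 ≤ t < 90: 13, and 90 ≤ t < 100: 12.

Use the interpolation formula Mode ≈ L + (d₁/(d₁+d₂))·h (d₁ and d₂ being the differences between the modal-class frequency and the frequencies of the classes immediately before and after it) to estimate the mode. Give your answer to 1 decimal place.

75.4

Modal class: 70 ≤ t < 80 (highest frequency 24).
d₁ = 24 − 11 = 13, d₂ = 24 − 13 = 11
Mode ≈ 70 + (13/(13+11)) × 10 = 70 + 5.4167 = 75.4167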